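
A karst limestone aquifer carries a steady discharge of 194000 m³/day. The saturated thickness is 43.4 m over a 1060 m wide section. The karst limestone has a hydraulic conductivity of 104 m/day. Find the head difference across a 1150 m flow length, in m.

46.6

Cross-sectional area A = 1060 × 43.4 = 46004 m².
From Q = K·A·i, i = Q / (K·A) = 194000 / (104.0 × 46004) = 0.04055.
Head loss Δh = i · L = 0.04055 × 1150 = 46.63 m.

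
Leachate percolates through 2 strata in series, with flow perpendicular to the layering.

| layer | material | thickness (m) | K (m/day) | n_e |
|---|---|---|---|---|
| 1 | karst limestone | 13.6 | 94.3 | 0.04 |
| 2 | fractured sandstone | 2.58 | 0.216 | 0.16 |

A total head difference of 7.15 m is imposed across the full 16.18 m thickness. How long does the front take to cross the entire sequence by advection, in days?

With flow normal to the layers, continuity requires the same specific discharge q through every layer.
Σ(b_i/K_i) = 13.6/94.3 + 2.58/0.216 = 12.09 d.
q = Δh / Σ(b_i/K_i) = 7.15 / 12.09 = 0.5915 m/day.
In each layer the seepage velocity is v_i = q/n_i, so the layer transit time is t_i = b_i·n_i / q:
  layer 1 (karst limestone): t_1 = 13.6 × 0.04 / 0.5915 = 0.9198 d
  layer 2 (fractured sandstone): t_2 = 2.58 × 0.16 / 0.5915 = 0.6979 d
Total t = Σ t_i = 1.618 days.

1.62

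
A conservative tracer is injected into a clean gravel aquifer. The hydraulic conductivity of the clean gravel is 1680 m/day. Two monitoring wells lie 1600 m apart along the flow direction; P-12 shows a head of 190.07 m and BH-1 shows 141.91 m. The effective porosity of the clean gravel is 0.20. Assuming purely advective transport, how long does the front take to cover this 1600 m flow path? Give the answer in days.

6.33

Hydraulic gradient i = (190.07 − 141.91) / 1600 = 48.16 / 1600 = 0.03010.
Darcy flux q = K · i = 1680 × 0.03010 = 50.57 m/day.
Seepage velocity v = q / n_e = 50.57 / 0.20 = 252.8 m/day.
Travel time t = L / v = 1600 / 252.8 = 6.328 days.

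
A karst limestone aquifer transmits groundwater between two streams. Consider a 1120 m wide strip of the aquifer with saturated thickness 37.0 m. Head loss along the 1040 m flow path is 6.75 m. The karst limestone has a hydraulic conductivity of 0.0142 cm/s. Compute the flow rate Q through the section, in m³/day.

Convert K: 0.0142 cm/s × 864 = 12.27 m/day.
Cross-sectional area A = 1120 × 37.0 = 41440 m².
Hydraulic gradient i = Δh / L = 6.75 / 1040 = 0.006490.
Darcy's law: Q = K · A · i = 12.27 × 41440 × 0.006490 = 3300 m³/day.

3300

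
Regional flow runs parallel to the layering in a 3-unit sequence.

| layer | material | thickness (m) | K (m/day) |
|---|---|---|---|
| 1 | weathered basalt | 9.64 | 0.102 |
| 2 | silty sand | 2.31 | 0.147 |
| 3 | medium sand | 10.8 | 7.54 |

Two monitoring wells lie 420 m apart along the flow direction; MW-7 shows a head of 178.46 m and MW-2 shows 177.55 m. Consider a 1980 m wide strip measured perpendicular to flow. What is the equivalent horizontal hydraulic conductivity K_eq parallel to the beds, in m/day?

Flow is parallel to layering, so each bed carries its own Darcy discharge and the transmissivities add.
Σ(K_i·b_i) = 0.102×9.64 + 0.147×2.31 + 7.54×10.8 = 82.75 m²/day.
Total thickness b = 22.75 m, so K_eq = Σ(K_i·b_i)/b = 3.638 m/day.

3.64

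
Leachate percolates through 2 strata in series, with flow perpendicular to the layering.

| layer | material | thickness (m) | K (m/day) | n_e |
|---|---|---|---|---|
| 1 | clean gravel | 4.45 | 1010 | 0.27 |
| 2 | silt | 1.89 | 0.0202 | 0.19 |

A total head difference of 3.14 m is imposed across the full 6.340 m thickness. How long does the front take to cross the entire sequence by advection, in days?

With flow normal to the layers, continuity requires the same specific discharge q through every layer.
Σ(b_i/K_i) = 4.45/1010 + 1.89/0.0202 = 93.57 d.
q = Δh / Σ(b_i/K_i) = 3.14 / 93.57 = 0.03356 m/day.
In each layer the seepage velocity is v_i = q/n_i, so the layer transit time is t_i = b_i·n_i / q:
  layer 1 (clean gravel): t_1 = 4.45 × 0.27 / 0.03356 = 35.80 d
  layer 2 (silt): t_2 = 1.89 × 0.19 / 0.03356 = 10.70 d
Total t = Σ t_i = 46.50 days.

46.5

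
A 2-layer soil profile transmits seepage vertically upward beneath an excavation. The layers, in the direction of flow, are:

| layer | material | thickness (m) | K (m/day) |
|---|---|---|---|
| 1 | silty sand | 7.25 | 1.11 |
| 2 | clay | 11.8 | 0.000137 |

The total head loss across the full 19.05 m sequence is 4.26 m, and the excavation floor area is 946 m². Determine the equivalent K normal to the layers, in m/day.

Flow is perpendicular to layering, so the layers act in series and the equivalent K is the thickness-weighted harmonic mean.
Total thickness L = 7.25 + 11.8 = 19.05 m.
Σ(b_i/K_i) = 7.25/1.11 + 11.8/0.000137 = 86138 d.
K_eq = L / Σ(b_i/K_i) = 19.05 / 86138 = 0.0002212 m/day.

0.000221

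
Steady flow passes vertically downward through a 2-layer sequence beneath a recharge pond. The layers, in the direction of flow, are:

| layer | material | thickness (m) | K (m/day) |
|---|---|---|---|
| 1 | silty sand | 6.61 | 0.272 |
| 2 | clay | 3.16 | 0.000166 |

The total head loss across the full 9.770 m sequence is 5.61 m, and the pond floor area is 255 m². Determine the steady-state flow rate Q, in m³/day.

Flow is perpendicular to layering, so the layers act in series and the equivalent K is the thickness-weighted harmonic mean.
Total thickness L = 6.61 + 3.16 = 9.770 m.
Σ(b_i/K_i) = 6.61/0.272 + 3.16/0.000166 = 19060 d.
K_eq = L / Σ(b_i/K_i) = 9.770 / 19060 = 0.0005126 m/day.
Q = K_eq · A · (Δh/L) = 0.0005126 × 255 × (5.61/9.770) = 0.07505 m³/day.

0.0751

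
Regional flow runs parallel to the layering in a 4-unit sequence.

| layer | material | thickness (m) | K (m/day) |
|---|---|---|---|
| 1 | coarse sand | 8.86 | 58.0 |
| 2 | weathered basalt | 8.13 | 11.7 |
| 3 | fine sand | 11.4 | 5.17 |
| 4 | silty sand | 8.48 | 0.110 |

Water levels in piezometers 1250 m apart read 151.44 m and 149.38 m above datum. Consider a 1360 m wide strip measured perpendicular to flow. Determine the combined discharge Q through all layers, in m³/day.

Flow is parallel to layering, so each bed carries its own Darcy discharge and the transmissivities add.
Σ(K_i·b_i) = 58.0×8.86 + 11.7×8.13 + 5.17×11.4 + 0.110×8.48 = 668.9 m²/day.
Hydraulic gradient i = (151.44 − 149.38) / 1250 = 2.06 / 1250 = 0.001648.
Q = Σ(K_i·b_i) · W · i = 668.9 × 1360 × 0.001648 = 1499 m³/day.

1500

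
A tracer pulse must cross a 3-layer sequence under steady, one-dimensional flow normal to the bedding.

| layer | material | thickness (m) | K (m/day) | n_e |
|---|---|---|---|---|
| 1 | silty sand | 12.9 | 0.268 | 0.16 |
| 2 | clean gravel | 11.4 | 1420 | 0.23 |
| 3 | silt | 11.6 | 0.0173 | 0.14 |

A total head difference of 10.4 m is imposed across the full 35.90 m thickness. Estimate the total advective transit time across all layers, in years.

With flow normal to the layers, continuity requires the same specific discharge q through every layer.
Σ(b_i/K_i) = 12.9/0.268 + 11.4/1420 + 11.6/0.0173 = 718.7 d.
q = Δh / Σ(b_i/K_i) = 10.4 / 718.7 = 0.01447 m/day.
In each layer the seepage velocity is v_i = q/n_i, so the layer transit time is t_i = b_i·n_i / q:
  layer 1 (silty sand): t_1 = 12.9 × 0.16 / 0.01447 = 142.6 d
  layer 2 (clean gravel): t_2 = 11.4 × 0.23 / 0.01447 = 181.2 d
  layer 3 (silt): t_3 = 11.6 × 0.14 / 0.01447 = 112.2 d
Total t = Σ t_i = 436.0 days = 1.194 years.

1.19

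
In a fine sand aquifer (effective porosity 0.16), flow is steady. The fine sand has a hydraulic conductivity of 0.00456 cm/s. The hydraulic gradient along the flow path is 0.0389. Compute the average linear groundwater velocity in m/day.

0.958

Convert K: 0.00456 cm/s × 864 = 3.940 m/day.
Hydraulic gradient i = 0.0389.
Darcy flux q = K · i = 3.940 × 0.03890 = 0.1533 m/day.
Seepage velocity v = q / n_e = 0.1533 / 0.16 = 0.9579 m/day.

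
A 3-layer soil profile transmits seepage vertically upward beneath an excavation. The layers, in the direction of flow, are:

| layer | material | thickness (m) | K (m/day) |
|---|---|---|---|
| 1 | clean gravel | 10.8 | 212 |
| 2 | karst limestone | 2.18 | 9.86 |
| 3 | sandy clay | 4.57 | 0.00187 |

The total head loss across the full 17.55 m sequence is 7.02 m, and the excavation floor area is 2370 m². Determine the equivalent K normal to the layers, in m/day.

0.00718

Flow is perpendicular to layering, so the layers act in series and the equivalent K is the thickness-weighted harmonic mean.
Total thickness L = 10.8 + 2.18 + 4.57 = 17.55 m.
Σ(b_i/K_i) = 10.8/212 + 2.18/9.86 + 4.57/0.00187 = 2444 d.
K_eq = L / Σ(b_i/K_i) = 17.55 / 2444 = 0.007180 m/day.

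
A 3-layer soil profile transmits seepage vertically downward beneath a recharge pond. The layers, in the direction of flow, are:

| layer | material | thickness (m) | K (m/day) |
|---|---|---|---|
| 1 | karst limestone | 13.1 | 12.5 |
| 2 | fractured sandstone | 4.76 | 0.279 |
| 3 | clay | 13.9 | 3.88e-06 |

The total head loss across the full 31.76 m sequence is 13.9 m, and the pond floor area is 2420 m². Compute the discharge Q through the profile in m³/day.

Flow is perpendicular to layering, so the layers act in series and the equivalent K is the thickness-weighted harmonic mean.
Total thickness L = 13.1 + 4.76 + 13.9 = 31.76 m.
Σ(b_i/K_i) = 13.1/12.5 + 4.76/0.279 + 13.9/3.88e-06 = 3.582e+06 d.
K_eq = L / Σ(b_i/K_i) = 31.76 / 3.582e+06 = 8.865e-06 m/day.
Q = K_eq · A · (Δh/L) = 8.865e-06 × 2420 × (13.9/31.76) = 0.009390 m³/day.

0.00939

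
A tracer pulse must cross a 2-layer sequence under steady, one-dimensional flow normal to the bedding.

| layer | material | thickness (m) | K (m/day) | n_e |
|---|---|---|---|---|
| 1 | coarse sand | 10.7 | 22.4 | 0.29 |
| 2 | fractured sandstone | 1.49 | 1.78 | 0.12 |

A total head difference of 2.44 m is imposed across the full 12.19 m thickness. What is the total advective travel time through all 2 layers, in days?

With flow normal to the layers, continuity requires the same specific discharge q through every layer.
Σ(b_i/K_i) = 10.7/22.4 + 1.49/1.78 = 1.315 d.
q = Δh / Σ(b_i/K_i) = 2.44 / 1.315 = 1.856 m/day.
In each layer the seepage velocity is v_i = q/n_i, so the layer transit time is t_i = b_i·n_i / q:
  layer 1 (coarse sand): t_1 = 10.7 × 0.29 / 1.856 = 1.672 d
  layer 2 (fractured sandstone): t_2 = 1.49 × 0.12 / 1.856 = 0.09634 d
Total t = Σ t_i = 1.768 days.

1.77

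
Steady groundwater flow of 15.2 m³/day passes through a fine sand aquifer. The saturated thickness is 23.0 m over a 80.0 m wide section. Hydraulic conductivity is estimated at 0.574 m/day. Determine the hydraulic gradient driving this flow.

0.0144

Cross-sectional area A = 80.0 × 23.0 = 1840 m².
From Q = K·A·i, i = Q / (K·A) = 15.2 / (0.5740 × 1840) = 0.01439.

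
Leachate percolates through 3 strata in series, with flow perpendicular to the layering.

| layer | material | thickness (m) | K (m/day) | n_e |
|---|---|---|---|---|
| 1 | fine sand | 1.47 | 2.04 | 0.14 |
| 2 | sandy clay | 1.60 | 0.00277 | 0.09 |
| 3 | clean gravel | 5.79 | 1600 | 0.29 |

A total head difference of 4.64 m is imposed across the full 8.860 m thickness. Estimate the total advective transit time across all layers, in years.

With flow normal to the layers, continuity requires the same specific discharge q through every layer.
Σ(b_i/K_i) = 1.47/2.04 + 1.60/0.00277 + 5.79/1600 = 578.3 d.
q = Δh / Σ(b_i/K_i) = 4.64 / 578.3 = 0.008023 m/day.
In each layer the seepage velocity is v_i = q/n_i, so the layer transit time is t_i = b_i·n_i / q:
  layer 1 (fine sand): t_1 = 1.47 × 0.14 / 0.008023 = 25.65 d
  layer 2 (sandy clay): t_2 = 1.60 × 0.09 / 0.008023 = 17.95 d
  layer 3 (clean gravel): t_3 = 5.79 × 0.29 / 0.008023 = 209.3 d
Total t = Σ t_i = 252.9 days = 0.6924 years.

0.692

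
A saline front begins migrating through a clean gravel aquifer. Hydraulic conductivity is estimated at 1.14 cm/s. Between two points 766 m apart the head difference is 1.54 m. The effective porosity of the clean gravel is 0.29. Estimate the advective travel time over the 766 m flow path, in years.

0.307

Convert K: 1.14 cm/s × 864 = 985.0 m/day.
Hydraulic gradient i = Δh / L = 1.54 / 766 = 0.002010.
Darcy flux q = K · i = 985.0 × 0.002010 = 1.980 m/day.
Seepage velocity v = q / n_e = 1.980 / 0.29 = 6.828 m/day.
Travel time t = L / v = 766 / 6.828 = 112.2 days = 0.3071 years.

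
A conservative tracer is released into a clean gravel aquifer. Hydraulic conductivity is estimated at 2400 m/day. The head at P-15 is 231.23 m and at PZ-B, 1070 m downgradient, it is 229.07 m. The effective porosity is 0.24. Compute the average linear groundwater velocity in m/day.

Hydraulic gradient i = (231.23 − 229.07) / 1070 = 2.16 / 1070 = 0.002019.
Darcy flux q = K · i = 2400 × 0.002019 = 4.845 m/day.
Seepage velocity v = q / n_e = 4.845 / 0.24 = 20.19 m/day.

20.2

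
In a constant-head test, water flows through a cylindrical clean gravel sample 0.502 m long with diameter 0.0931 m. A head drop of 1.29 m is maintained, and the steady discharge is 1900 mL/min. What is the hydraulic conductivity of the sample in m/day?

156

Cross-sectional area A = π·(d/2)² = π × (0.0931/2)² = 0.006808 m².
Convert discharge: 1900 mL/min = 3.167e-05 m³/s.
Darcy's law rearranged: K = Q·L / (A·Δh) = 3.167e-05 × 0.502 / (0.006808 × 1.29) = 0.001810 m/s = 156.4 m/day.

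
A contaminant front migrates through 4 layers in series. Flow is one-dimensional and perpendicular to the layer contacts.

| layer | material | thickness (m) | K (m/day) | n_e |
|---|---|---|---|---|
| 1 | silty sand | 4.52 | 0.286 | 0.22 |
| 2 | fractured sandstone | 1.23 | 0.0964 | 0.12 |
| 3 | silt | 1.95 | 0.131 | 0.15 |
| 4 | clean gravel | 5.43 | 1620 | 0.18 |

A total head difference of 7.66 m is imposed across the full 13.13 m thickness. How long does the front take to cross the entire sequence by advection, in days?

With flow normal to the layers, continuity requires the same specific discharge q through every layer.
Σ(b_i/K_i) = 4.52/0.286 + 1.23/0.0964 + 1.95/0.131 + 5.43/1620 = 43.45 d.
q = Δh / Σ(b_i/K_i) = 7.66 / 43.45 = 0.1763 m/day.
In each layer the seepage velocity is v_i = q/n_i, so the layer transit time is t_i = b_i·n_i / q:
  layer 1 (silty sand): t_1 = 4.52 × 0.22 / 0.1763 = 5.641 d
  layer 2 (fractured sandstone): t_2 = 1.23 × 0.12 / 0.1763 = 0.8373 d
  layer 3 (silt): t_3 = 1.95 × 0.15 / 0.1763 = 1.659 d
  layer 4 (clean gravel): t_4 = 5.43 × 0.18 / 0.1763 = 5.544 d
Total t = Σ t_i = 13.68 days.

13.7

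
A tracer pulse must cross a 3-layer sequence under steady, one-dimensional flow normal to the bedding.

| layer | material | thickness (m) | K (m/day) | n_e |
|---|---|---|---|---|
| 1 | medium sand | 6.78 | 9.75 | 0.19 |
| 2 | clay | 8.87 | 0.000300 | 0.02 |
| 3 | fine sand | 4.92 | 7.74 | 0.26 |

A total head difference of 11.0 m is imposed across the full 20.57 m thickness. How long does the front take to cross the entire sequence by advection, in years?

With flow normal to the layers, continuity requires the same specific discharge q through every layer.
Σ(b_i/K_i) = 6.78/9.75 + 8.87/0.000300 + 4.92/7.74 = 29568 d.
q = Δh / Σ(b_i/K_i) = 11.0 / 29568 = 0.0003720 m/day.
In each layer the seepage velocity is v_i = q/n_i, so the layer transit time is t_i = b_i·n_i / q:
  layer 1 (medium sand): t_1 = 6.78 × 0.19 / 0.0003720 = 3463 d
  layer 2 (clay): t_2 = 8.87 × 0.02 / 0.0003720 = 476.9 d
  layer 3 (fine sand): t_3 = 4.92 × 0.26 / 0.0003720 = 3438 d
Total t = Σ t_i = 7378 days = 20.20 years.

20.2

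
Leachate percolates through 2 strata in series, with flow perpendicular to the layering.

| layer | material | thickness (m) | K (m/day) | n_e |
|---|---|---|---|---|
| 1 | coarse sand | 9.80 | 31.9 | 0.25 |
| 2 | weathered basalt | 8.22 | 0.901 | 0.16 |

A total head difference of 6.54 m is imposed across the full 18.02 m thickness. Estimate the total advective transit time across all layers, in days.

With flow normal to the layers, continuity requires the same specific discharge q through every layer.
Σ(b_i/K_i) = 9.80/31.9 + 8.22/0.901 = 9.430 d.
q = Δh / Σ(b_i/K_i) = 6.54 / 9.430 = 0.6935 m/day.
In each layer the seepage velocity is v_i = q/n_i, so the layer transit time is t_i = b_i·n_i / q:
  layer 1 (coarse sand): t_1 = 9.80 × 0.25 / 0.6935 = 3.533 d
  layer 2 (weathered basalt): t_2 = 8.22 × 0.16 / 0.6935 = 1.896 d
Total t = Σ t_i = 5.429 days.

5.43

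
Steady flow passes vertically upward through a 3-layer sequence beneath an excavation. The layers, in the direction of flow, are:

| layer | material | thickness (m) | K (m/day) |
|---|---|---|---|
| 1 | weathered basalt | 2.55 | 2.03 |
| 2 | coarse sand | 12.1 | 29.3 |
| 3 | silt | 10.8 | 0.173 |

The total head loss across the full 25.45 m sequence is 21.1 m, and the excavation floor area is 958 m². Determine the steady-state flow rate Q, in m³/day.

315

Flow is perpendicular to layering, so the layers act in series and the equivalent K is the thickness-weighted harmonic mean.
Total thickness L = 2.55 + 12.1 + 10.8 = 25.45 m.
Σ(b_i/K_i) = 2.55/2.03 + 12.1/29.3 + 10.8/0.173 = 64.10 d.
K_eq = L / Σ(b_i/K_i) = 25.45 / 64.10 = 0.3971 m/day.
Q = K_eq · A · (Δh/L) = 0.3971 × 958 × (21.1/25.45) = 315.4 m³/day.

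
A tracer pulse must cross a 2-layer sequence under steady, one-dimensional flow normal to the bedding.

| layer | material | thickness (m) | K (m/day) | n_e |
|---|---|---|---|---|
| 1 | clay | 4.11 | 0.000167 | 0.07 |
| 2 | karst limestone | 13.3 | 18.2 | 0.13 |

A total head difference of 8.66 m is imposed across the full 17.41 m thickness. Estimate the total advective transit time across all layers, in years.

15.7

With flow normal to the layers, continuity requires the same specific discharge q through every layer.
Σ(b_i/K_i) = 4.11/0.000167 + 13.3/18.2 = 24612 d.
q = Δh / Σ(b_i/K_i) = 8.66 / 24612 = 0.0003519 m/day.
In each layer the seepage velocity is v_i = q/n_i, so the layer transit time is t_i = b_i·n_i / q:
  layer 1 (clay): t_1 = 4.11 × 0.07 / 0.0003519 = 817.6 d
  layer 2 (karst limestone): t_2 = 13.3 × 0.13 / 0.0003519 = 4914 d
Total t = Σ t_i = 5731 days = 15.69 years.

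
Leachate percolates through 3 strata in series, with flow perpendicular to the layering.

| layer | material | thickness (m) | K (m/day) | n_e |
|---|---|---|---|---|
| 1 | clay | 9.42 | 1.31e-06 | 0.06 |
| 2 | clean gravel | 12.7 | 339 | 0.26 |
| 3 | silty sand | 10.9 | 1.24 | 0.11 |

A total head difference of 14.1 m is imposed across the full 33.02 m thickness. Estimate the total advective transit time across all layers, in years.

7070

With flow normal to the layers, continuity requires the same specific discharge q through every layer.
Σ(b_i/K_i) = 9.42/1.31e-06 + 12.7/339 + 10.9/1.24 = 7.191e+06 d.
q = Δh / Σ(b_i/K_i) = 14.1 / 7.191e+06 = 1.961e-06 m/day.
In each layer the seepage velocity is v_i = q/n_i, so the layer transit time is t_i = b_i·n_i / q:
  layer 1 (clay): t_1 = 9.42 × 0.06 / 1.961e-06 = 2.882e+05 d
  layer 2 (clean gravel): t_2 = 12.7 × 0.26 / 1.961e-06 = 1.684e+06 d
  layer 3 (silty sand): t_3 = 10.9 × 0.11 / 1.961e-06 = 6.115e+05 d
Total t = Σ t_i = 2.584e+06 days = 7074 years.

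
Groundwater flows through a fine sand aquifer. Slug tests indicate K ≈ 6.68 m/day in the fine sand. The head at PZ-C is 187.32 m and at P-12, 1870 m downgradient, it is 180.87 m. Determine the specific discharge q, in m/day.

0.0230

Hydraulic gradient i = (187.32 − 180.87) / 1870 = 6.45 / 1870 = 0.003449.
Specific discharge q = K · i = 6.680 × 0.003449 = 0.02304 m/day.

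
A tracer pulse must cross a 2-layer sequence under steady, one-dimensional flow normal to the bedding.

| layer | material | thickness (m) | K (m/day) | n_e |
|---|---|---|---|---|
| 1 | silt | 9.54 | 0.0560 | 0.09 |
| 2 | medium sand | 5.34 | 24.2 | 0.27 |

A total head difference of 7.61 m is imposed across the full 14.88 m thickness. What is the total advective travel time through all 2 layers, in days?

51.6

With flow normal to the layers, continuity requires the same specific discharge q through every layer.
Σ(b_i/K_i) = 9.54/0.0560 + 5.34/24.2 = 170.6 d.
q = Δh / Σ(b_i/K_i) = 7.61 / 170.6 = 0.04461 m/day.
In each layer the seepage velocity is v_i = q/n_i, so the layer transit time is t_i = b_i·n_i / q:
  layer 1 (silt): t_1 = 9.54 × 0.09 / 0.04461 = 19.25 d
  layer 2 (medium sand): t_2 = 5.34 × 0.27 / 0.04461 = 32.32 d
Total t = Σ t_i = 51.56 days.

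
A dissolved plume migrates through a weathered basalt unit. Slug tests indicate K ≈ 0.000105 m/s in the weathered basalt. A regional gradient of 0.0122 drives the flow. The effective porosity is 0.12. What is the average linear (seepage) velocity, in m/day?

0.922

Convert K: 0.000105 m/s × 86400 = 9.072 m/day.
Hydraulic gradient i = 0.0122.
Darcy flux q = K · i = 9.072 × 0.01220 = 0.1107 m/day.
Seepage velocity v = q / n_e = 0.1107 / 0.12 = 0.9223 m/day.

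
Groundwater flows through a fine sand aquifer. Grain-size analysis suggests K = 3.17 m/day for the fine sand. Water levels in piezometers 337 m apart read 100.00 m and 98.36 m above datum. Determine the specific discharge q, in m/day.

0.0154

Hydraulic gradient i = (100.00 − 98.36) / 337 = 1.64 / 337 = 0.004866.
Specific discharge q = K · i = 3.170 × 0.004866 = 0.01543 m/day.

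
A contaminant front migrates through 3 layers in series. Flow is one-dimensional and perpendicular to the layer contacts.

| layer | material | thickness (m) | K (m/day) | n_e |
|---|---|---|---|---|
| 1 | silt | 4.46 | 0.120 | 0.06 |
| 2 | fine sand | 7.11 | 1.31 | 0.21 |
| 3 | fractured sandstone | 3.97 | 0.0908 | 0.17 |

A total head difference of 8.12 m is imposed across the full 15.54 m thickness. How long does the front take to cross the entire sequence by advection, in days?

25.9

With flow normal to the layers, continuity requires the same specific discharge q through every layer.
Σ(b_i/K_i) = 4.46/0.120 + 7.11/1.31 + 3.97/0.0908 = 86.32 d.
q = Δh / Σ(b_i/K_i) = 8.12 / 86.32 = 0.09407 m/day.
In each layer the seepage velocity is v_i = q/n_i, so the layer transit time is t_i = b_i·n_i / q:
  layer 1 (silt): t_1 = 4.46 × 0.06 / 0.09407 = 2.845 d
  layer 2 (fine sand): t_2 = 7.11 × 0.21 / 0.09407 = 15.87 d
  layer 3 (fractured sandstone): t_3 = 3.97 × 0.17 / 0.09407 = 7.174 d
Total t = Σ t_i = 25.89 days.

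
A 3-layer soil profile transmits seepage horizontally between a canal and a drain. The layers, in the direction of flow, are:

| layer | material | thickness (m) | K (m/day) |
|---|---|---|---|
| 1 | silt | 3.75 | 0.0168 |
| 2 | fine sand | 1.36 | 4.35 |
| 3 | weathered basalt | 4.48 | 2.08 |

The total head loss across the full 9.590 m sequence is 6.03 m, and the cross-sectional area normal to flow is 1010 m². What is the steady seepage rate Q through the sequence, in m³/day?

Flow is perpendicular to layering, so the layers act in series and the equivalent K is the thickness-weighted harmonic mean.
Total thickness L = 3.75 + 1.36 + 4.48 = 9.590 m.
Σ(b_i/K_i) = 3.75/0.0168 + 1.36/4.35 + 4.48/2.08 = 225.7 d.
K_eq = L / Σ(b_i/K_i) = 9.590 / 225.7 = 0.04249 m/day.
Q = K_eq · A · (Δh/L) = 0.04249 × 1010 × (6.03/9.590) = 26.99 m³/day.

27.0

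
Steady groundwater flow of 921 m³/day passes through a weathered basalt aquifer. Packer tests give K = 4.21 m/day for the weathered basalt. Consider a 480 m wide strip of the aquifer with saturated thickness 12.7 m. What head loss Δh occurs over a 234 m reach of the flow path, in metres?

8.40

Cross-sectional area A = 480 × 12.7 = 6096 m².
From Q = K·A·i, i = Q / (K·A) = 921 / (4.210 × 6096) = 0.03589.
Head loss Δh = i · L = 0.03589 × 234 = 8.397 m.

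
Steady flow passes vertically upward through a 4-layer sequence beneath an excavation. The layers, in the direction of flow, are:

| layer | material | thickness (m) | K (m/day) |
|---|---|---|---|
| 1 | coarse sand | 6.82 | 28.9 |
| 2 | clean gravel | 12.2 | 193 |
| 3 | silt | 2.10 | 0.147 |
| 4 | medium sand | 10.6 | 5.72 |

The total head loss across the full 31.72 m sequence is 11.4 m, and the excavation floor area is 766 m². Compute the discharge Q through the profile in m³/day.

Flow is perpendicular to layering, so the layers act in series and the equivalent K is the thickness-weighted harmonic mean.
Total thickness L = 6.82 + 12.2 + 2.10 + 10.6 = 31.72 m.
Σ(b_i/K_i) = 6.82/28.9 + 12.2/193 + 2.10/0.147 + 10.6/5.72 = 16.44 d.
K_eq = L / Σ(b_i/K_i) = 31.72 / 16.44 = 1.930 m/day.
Q = K_eq · A · (Δh/L) = 1.930 × 766 × (11.4/31.72) = 531.2 m³/day.

531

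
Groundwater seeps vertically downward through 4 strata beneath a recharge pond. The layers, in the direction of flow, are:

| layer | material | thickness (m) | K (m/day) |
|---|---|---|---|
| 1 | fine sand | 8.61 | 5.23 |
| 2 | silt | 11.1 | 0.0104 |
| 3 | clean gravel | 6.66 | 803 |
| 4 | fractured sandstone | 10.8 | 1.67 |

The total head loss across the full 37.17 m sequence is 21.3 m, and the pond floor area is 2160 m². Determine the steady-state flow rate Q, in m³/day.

42.8

Flow is perpendicular to layering, so the layers act in series and the equivalent K is the thickness-weighted harmonic mean.
Total thickness L = 8.61 + 11.1 + 6.66 + 10.8 = 37.17 m.
Σ(b_i/K_i) = 8.61/5.23 + 11.1/0.0104 + 6.66/803 + 10.8/1.67 = 1075 d.
K_eq = L / Σ(b_i/K_i) = 37.17 / 1075 = 0.03456 m/day.
Q = K_eq · A · (Δh/L) = 0.03456 × 2160 × (21.3/37.17) = 42.78 m³/day.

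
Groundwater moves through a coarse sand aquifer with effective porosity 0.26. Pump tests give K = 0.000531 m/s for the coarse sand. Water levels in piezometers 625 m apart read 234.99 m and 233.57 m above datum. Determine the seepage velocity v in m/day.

0.401

Convert K: 0.000531 m/s × 86400 = 45.88 m/day.
Hydraulic gradient i = (234.99 − 233.57) / 625 = 1.42 / 625 = 0.002272.
Darcy flux q = K · i = 45.88 × 0.002272 = 0.1042 m/day.
Seepage velocity v = q / n_e = 0.1042 / 0.26 = 0.4009 m/day.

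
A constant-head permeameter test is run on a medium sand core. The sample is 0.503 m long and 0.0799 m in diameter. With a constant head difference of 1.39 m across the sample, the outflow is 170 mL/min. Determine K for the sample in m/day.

Cross-sectional area A = π·(d/2)² = π × (0.0799/2)² = 0.005014 m².
Convert discharge: 170 mL/min = 2.833e-06 m³/s.
Darcy's law rearranged: K = Q·L / (A·Δh) = 2.833e-06 × 0.503 / (0.005014 × 1.39) = 0.0002045 m/s = 17.67 m/day.

17.7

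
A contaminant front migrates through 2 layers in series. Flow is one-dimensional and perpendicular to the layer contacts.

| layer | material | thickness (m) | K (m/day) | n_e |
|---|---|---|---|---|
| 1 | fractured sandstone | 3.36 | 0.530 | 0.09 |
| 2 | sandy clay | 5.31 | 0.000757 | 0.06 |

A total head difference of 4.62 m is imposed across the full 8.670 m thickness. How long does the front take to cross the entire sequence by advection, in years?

With flow normal to the layers, continuity requires the same specific discharge q through every layer.
Σ(b_i/K_i) = 3.36/0.530 + 5.31/0.000757 = 7021 d.
q = Δh / Σ(b_i/K_i) = 4.62 / 7021 = 0.0006580 m/day.
In each layer the seepage velocity is v_i = q/n_i, so the layer transit time is t_i = b_i·n_i / q:
  layer 1 (fractured sandstone): t_1 = 3.36 × 0.09 / 0.0006580 = 459.5 d
  layer 2 (sandy clay): t_2 = 5.31 × 0.06 / 0.0006580 = 484.2 d
Total t = Σ t_i = 943.7 days = 2.584 years.

2.58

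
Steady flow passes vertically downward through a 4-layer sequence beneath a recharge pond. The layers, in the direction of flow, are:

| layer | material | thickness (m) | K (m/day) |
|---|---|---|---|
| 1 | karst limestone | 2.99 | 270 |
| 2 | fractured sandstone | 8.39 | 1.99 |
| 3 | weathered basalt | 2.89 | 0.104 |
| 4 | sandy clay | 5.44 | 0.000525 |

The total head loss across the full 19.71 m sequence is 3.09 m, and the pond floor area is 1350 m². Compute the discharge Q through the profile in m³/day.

Flow is perpendicular to layering, so the layers act in series and the equivalent K is the thickness-weighted harmonic mean.
Total thickness L = 2.99 + 8.39 + 2.89 + 5.44 = 19.71 m.
Σ(b_i/K_i) = 2.99/270 + 8.39/1.99 + 2.89/0.104 + 5.44/0.000525 = 10394 d.
K_eq = L / Σ(b_i/K_i) = 19.71 / 10394 = 0.001896 m/day.
Q = K_eq · A · (Δh/L) = 0.001896 × 1350 × (3.09/19.71) = 0.4013 m³/day.

0.401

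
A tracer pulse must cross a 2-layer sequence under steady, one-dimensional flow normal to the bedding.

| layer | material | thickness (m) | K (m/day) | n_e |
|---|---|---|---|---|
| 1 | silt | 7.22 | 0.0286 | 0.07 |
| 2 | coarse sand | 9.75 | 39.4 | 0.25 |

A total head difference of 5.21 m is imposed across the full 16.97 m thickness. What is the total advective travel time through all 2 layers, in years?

0.391

With flow normal to the layers, continuity requires the same specific discharge q through every layer.
Σ(b_i/K_i) = 7.22/0.0286 + 9.75/39.4 = 252.7 d.
q = Δh / Σ(b_i/K_i) = 5.21 / 252.7 = 0.02062 m/day.
In each layer the seepage velocity is v_i = q/n_i, so the layer transit time is t_i = b_i·n_i / q:
  layer 1 (silt): t_1 = 7.22 × 0.07 / 0.02062 = 24.51 d
  layer 2 (coarse sand): t_2 = 9.75 × 0.25 / 0.02062 = 118.2 d
Total t = Σ t_i = 142.7 days = 0.3908 years.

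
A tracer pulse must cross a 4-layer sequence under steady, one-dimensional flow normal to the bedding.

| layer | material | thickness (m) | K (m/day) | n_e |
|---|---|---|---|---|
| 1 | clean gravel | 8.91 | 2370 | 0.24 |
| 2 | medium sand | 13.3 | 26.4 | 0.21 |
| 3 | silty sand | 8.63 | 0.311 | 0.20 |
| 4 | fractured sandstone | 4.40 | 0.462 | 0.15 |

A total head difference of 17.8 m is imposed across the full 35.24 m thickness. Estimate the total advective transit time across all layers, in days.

15.5

With flow normal to the layers, continuity requires the same specific discharge q through every layer.
Σ(b_i/K_i) = 8.91/2370 + 13.3/26.4 + 8.63/0.311 + 4.40/0.462 = 37.78 d.
q = Δh / Σ(b_i/K_i) = 17.8 / 37.78 = 0.4711 m/day.
In each layer the seepage velocity is v_i = q/n_i, so the layer transit time is t_i = b_i·n_i / q:
  layer 1 (clean gravel): t_1 = 8.91 × 0.24 / 0.4711 = 4.539 d
  layer 2 (medium sand): t_2 = 13.3 × 0.21 / 0.4711 = 5.928 d
  layer 3 (silty sand): t_3 = 8.63 × 0.20 / 0.4711 = 3.663 d
  layer 4 (fractured sandstone): t_4 = 4.40 × 0.15 / 0.4711 = 1.401 d
Total t = Σ t_i = 15.53 days.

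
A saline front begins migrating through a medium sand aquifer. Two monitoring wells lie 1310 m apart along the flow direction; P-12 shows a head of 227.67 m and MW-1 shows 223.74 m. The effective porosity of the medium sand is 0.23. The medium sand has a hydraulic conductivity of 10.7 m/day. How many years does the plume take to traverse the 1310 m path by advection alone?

Hydraulic gradient i = (227.67 − 223.74) / 1310 = 3.93 / 1310 = 0.003000.
Darcy flux q = K · i = 10.70 × 0.003000 = 0.03210 m/day.
Seepage velocity v = q / n_e = 0.03210 / 0.23 = 0.1396 m/day.
Travel time t = L / v = 1310 / 0.1396 = 9386 days = 25.70 years.

25.7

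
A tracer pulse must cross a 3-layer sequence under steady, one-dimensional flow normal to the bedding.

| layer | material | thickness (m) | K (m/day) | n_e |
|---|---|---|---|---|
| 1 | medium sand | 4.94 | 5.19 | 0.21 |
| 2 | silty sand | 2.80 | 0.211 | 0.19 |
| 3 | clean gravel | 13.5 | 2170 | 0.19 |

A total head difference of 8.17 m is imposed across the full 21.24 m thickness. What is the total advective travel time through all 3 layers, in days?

With flow normal to the layers, continuity requires the same specific discharge q through every layer.
Σ(b_i/K_i) = 4.94/5.19 + 2.80/0.211 + 13.5/2170 = 14.23 d.
q = Δh / Σ(b_i/K_i) = 8.17 / 14.23 = 0.5742 m/day.
In each layer the seepage velocity is v_i = q/n_i, so the layer transit time is t_i = b_i·n_i / q:
  layer 1 (medium sand): t_1 = 4.94 × 0.21 / 0.5742 = 1.807 d
  layer 2 (silty sand): t_2 = 2.80 × 0.19 / 0.5742 = 0.9265 d
  layer 3 (clean gravel): t_3 = 13.5 × 0.19 / 0.5742 = 4.467 d
Total t = Σ t_i = 7.200 days.

7.20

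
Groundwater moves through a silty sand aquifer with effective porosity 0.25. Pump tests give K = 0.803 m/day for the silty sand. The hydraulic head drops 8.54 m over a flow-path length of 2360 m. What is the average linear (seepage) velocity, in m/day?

0.0116

Hydraulic gradient i = Δh / L = 8.54 / 2360 = 0.003619.
Darcy flux q = K · i = 0.8030 × 0.003619 = 0.002906 m/day.
Seepage velocity v = q / n_e = 0.002906 / 0.25 = 0.01162 m/day.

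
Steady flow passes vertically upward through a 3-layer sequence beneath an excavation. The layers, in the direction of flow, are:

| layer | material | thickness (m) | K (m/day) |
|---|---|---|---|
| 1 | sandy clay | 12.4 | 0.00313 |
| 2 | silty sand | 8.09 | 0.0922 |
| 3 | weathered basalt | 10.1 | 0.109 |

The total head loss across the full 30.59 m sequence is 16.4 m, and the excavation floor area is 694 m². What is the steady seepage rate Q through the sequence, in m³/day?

Flow is perpendicular to layering, so the layers act in series and the equivalent K is the thickness-weighted harmonic mean.
Total thickness L = 12.4 + 8.09 + 10.1 = 30.59 m.
Σ(b_i/K_i) = 12.4/0.00313 + 8.09/0.0922 + 10.1/0.109 = 4142 d.
K_eq = L / Σ(b_i/K_i) = 30.59 / 4142 = 0.007385 m/day.
Q = K_eq · A · (Δh/L) = 0.007385 × 694 × (16.4/30.59) = 2.748 m³/day.

2.75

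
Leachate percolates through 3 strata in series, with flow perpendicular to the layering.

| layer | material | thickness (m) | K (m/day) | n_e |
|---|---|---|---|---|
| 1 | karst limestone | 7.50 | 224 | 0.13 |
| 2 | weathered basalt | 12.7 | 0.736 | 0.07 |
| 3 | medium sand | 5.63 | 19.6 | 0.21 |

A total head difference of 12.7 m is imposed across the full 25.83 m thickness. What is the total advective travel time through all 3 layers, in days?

With flow normal to the layers, continuity requires the same specific discharge q through every layer.
Σ(b_i/K_i) = 7.50/224 + 12.7/0.736 + 5.63/19.6 = 17.58 d.
q = Δh / Σ(b_i/K_i) = 12.7 / 17.58 = 0.7226 m/day.
In each layer the seepage velocity is v_i = q/n_i, so the layer transit time is t_i = b_i·n_i / q:
  layer 1 (karst limestone): t_1 = 7.50 × 0.13 / 0.7226 = 1.349 d
  layer 2 (weathered basalt): t_2 = 12.7 × 0.07 / 0.7226 = 1.230 d
  layer 3 (medium sand): t_3 = 5.63 × 0.21 / 0.7226 = 1.636 d
Total t = Σ t_i = 4.216 days.

4.22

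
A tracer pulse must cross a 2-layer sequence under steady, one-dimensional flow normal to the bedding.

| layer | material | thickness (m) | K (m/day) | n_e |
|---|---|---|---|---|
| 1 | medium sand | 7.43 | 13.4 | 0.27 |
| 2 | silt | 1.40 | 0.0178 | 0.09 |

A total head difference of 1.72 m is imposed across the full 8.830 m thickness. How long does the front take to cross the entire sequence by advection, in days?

With flow normal to the layers, continuity requires the same specific discharge q through every layer.
Σ(b_i/K_i) = 7.43/13.4 + 1.40/0.0178 = 79.21 d.
q = Δh / Σ(b_i/K_i) = 1.72 / 79.21 = 0.02172 m/day.
In each layer the seepage velocity is v_i = q/n_i, so the layer transit time is t_i = b_i·n_i / q:
  layer 1 (medium sand): t_1 = 7.43 × 0.27 / 0.02172 = 92.38 d
  layer 2 (silt): t_2 = 1.40 × 0.09 / 0.02172 = 5.802 d
Total t = Σ t_i = 98.18 days.

98.2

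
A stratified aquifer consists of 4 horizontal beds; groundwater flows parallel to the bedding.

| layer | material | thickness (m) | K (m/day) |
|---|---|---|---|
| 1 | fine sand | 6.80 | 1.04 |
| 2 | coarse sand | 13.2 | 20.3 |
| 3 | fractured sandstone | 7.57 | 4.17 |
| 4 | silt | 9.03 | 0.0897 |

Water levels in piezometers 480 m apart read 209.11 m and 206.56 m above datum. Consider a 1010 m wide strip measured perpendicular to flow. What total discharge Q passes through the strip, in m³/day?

Flow is parallel to layering, so each bed carries its own Darcy discharge and the transmissivities add.
Σ(K_i·b_i) = 1.04×6.80 + 20.3×13.2 + 4.17×7.57 + 0.0897×9.03 = 307.4 m²/day.
Hydraulic gradient i = (209.11 − 206.56) / 480 = 2.55 / 480 = 0.005312.
Q = Σ(K_i·b_i) · W · i = 307.4 × 1010 × 0.005312 = 1649 m³/day.

1650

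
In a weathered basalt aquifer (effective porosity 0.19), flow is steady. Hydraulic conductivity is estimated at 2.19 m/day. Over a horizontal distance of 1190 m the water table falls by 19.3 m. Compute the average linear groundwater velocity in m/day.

Hydraulic gradient i = Δh / L = 19.3 / 1190 = 0.01622.
Darcy flux q = K · i = 2.190 × 0.01622 = 0.03552 m/day.
Seepage velocity v = q / n_e = 0.03552 / 0.19 = 0.1869 m/day.

0.187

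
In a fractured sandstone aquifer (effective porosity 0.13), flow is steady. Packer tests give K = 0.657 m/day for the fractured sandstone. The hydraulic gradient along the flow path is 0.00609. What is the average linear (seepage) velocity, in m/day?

Hydraulic gradient i = 0.00609.
Darcy flux q = K · i = 0.6570 × 0.006090 = 0.004001 m/day.
Seepage velocity v = q / n_e = 0.004001 / 0.13 = 0.03078 m/day.

0.0308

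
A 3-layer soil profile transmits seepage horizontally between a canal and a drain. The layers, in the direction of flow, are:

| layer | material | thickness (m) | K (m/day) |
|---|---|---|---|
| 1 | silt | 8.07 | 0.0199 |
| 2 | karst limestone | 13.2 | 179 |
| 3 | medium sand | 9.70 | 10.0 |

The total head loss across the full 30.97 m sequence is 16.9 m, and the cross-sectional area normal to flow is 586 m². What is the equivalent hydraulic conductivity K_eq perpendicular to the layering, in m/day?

Flow is perpendicular to layering, so the layers act in series and the equivalent K is the thickness-weighted harmonic mean.
Total thickness L = 8.07 + 13.2 + 9.70 = 30.97 m.
Σ(b_i/K_i) = 8.07/0.0199 + 13.2/179 + 9.70/10.0 = 406.6 d.
K_eq = L / Σ(b_i/K_i) = 30.97 / 406.6 = 0.07617 m/day.

0.0762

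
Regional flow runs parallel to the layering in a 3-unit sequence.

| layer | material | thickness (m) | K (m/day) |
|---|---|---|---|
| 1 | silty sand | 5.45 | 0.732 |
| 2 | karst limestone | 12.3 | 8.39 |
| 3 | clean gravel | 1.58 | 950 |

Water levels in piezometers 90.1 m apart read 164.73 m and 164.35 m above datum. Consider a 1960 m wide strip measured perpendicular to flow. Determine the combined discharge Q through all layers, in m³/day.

Flow is parallel to layering, so each bed carries its own Darcy discharge and the transmissivities add.
Σ(K_i·b_i) = 0.732×5.45 + 8.39×12.3 + 950×1.58 = 1608 m²/day.
Hydraulic gradient i = (164.73 − 164.35) / 90.1 = 0.38 / 90.1 = 0.004218.
Q = Σ(K_i·b_i) · W · i = 1608 × 1960 × 0.004218 = 13294 m³/day.

13300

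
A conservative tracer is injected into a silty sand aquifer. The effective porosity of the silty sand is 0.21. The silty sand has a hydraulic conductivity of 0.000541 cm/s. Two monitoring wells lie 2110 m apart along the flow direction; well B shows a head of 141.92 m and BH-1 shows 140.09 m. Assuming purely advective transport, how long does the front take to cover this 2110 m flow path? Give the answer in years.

Convert K: 0.000541 cm/s × 864 = 0.4674 m/day.
Hydraulic gradient i = (141.92 − 140.09) / 2110 = 1.83 / 2110 = 0.0008673.
Darcy flux q = K · i = 0.4674 × 0.0008673 = 0.0004054 m/day.
Seepage velocity v = q / n_e = 0.0004054 / 0.21 = 0.001930 m/day.
Travel time t = L / v = 2110 / 0.001930 = 1.093e+06 days = 2992 years.

2990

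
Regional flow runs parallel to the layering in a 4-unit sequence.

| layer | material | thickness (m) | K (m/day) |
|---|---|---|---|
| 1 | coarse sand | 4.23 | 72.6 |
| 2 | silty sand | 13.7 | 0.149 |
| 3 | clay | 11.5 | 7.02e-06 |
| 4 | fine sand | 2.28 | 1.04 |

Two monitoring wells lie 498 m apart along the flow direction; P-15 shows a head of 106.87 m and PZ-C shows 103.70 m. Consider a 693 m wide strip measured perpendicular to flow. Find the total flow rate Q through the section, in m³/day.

1370

Flow is parallel to layering, so each bed carries its own Darcy discharge and the transmissivities add.
Σ(K_i·b_i) = 72.6×4.23 + 0.149×13.7 + 7.02e-06×11.5 + 1.04×2.28 = 311.5 m²/day.
Hydraulic gradient i = (106.87 − 103.70) / 498 = 3.17 / 498 = 0.006365.
Q = Σ(K_i·b_i) · W · i = 311.5 × 693 × 0.006365 = 1374 m³/day.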